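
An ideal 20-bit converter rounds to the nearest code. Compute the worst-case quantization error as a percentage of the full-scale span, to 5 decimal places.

Rounding → worst-case error = ½ LSB = V_FS/2^21, so 100/2097152 = 4.76837e-05 % of full scale.

0.00005 %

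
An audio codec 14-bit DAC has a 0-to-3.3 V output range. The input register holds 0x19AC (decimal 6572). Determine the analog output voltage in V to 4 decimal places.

LSB = 3.3 V / 2^14 = 201.42 µV.
Code 0x19AC = 6572 decimal.
V_out = 0 + 6572 × 0.000201416 V = 1.32371 V.

1.3237 V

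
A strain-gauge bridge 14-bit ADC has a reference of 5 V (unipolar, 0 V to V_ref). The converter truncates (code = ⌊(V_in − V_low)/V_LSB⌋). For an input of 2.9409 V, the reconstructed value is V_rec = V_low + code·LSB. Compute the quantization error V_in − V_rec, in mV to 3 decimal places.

LSB = 5/2^14 = 305.18 µV.
(V_in − V_low)/LSB = (2.9409 − 0)/0.000305176 = 9636.7411 → code 9636 (floor).
Reconstructed: 2.9406738 V.
Difference: 0.000226172 V → 0.226 mV.

0.226 mV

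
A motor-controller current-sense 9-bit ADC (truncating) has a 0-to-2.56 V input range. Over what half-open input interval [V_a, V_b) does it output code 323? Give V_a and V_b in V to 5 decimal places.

[1.61500 V, 1.62000 V)

LSB = 2.56/2^9 = 5.000 mV.
V_a = V_low + 323·LSB = 1.615 V; V_b = V_low + 324·LSB = 1.62 V.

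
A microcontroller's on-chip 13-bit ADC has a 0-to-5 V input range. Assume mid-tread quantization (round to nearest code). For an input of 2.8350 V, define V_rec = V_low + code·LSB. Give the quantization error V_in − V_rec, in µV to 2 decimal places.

One LSB is 5 V / 8192 = 0.610 mV.
Scaled input = 4644.8640 LSBs, so code = 4645.
V_rec = 0 + 4645·0.000610352 = 2.835083 V.
Error = 2.8350 − 2.835083 = -8.30078e-05 V = -83.01 µV.

-83.01 µV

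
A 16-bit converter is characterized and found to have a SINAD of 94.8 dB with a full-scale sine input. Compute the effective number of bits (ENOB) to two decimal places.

ENOB = (SINAD − 1.76) / 6.02 = (94.8 − 1.76)/6.02 = 15.455.

15.46 bits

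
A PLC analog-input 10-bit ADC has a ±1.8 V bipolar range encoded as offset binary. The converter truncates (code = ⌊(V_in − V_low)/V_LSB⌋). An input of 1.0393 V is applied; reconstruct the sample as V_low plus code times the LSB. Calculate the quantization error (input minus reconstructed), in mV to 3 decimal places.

One LSB is 3.6 V / 1024 = 3.516 mV.
(1.0393 − (−1.8))/0.00351563 = 807.6231; ⌊·⌋ gives code 807.
V_rec = (−1.8) + 807·0.00351563 = 1.0371094 V.
Error = 1.0393 − 1.0371094 = 0.00219062 V = 2.191 mV.

2.191 mV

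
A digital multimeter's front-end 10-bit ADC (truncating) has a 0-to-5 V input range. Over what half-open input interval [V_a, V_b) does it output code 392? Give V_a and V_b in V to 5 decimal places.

LSB = 5/2^10 = 4.883 mV.
V_a = V_low + 392·LSB = 1.91406 V; V_b = V_low + 393·LSB = 1.91895 V.

[1.91406 V, 1.91895 V)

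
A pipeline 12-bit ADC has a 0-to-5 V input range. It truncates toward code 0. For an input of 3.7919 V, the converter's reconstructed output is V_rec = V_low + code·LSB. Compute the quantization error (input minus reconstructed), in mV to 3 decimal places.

Step size: 5 V ÷ 2^12 = 1.221 mV.
(3.7919 − 0)/0.0012207 = 3106.3245; ⌊·⌋ gives code 3106.
Code 3106 maps back to 0 + 3106×0.0012207 V = 3.7915039 V.
Error = 3.7919 − 3.7915039 = 0.000396094 V = 0.396 mV.

0.396 mV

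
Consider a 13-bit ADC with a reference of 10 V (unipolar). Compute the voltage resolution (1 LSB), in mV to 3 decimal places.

Full-scale span = 10 V.
LSB = 10 / 2^13 = 10 / 8192 = 0.0012207 V = 1.221 mV.

1.221 mV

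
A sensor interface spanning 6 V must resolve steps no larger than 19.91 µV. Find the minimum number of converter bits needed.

19 bits

Number of steps required ≥ 6 V / 19.91 µV = 301356.10.
Need 2^N ≥ 301356.10; 2^18 = 262144, 2^19 = 524288.
Minimum N = 19.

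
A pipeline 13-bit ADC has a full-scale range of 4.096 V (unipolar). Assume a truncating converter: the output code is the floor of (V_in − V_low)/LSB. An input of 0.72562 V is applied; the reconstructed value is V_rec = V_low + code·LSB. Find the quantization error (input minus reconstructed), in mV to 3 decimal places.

0.120 mV

One LSB is 4.096 V / 8192 = 0.500 mV.
(V_in − V_low)/LSB = (0.72562 − 0)/0.0005 = 1451.2400 → code 1451 (floor).
V_rec = 0 + 1451·0.0005 = 0.7255 V.
Difference: 0.00012 V → 0.120 mV.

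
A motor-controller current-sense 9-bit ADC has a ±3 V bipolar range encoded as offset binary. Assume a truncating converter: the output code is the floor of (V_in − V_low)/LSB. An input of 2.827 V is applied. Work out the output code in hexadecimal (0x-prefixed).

With 512 levels over 6 V, one step is 11.719 mV.
(2.827 − (−3)) / 0.0117188 = 497.237 LSBs.
⌊·⌋(497.237) = 497.
In hexadecimal (0x-prefixed): 0x1F1.

code 0x1F1 (decimal 497)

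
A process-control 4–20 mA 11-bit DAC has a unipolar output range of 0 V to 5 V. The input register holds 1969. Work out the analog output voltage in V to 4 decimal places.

4.8071 V

LSB = 5 V / 2^11 = 2.441 mV.
V_out = 0 + 1969 × 0.00244141 V = 4.80713 V.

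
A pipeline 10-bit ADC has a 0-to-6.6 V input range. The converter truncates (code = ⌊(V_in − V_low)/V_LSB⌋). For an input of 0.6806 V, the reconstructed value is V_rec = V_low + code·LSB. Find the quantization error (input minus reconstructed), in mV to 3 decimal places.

3.842 mV

LSB = 6.6/2^10 = 6.445 mV.
Scaled input = 105.5961 LSBs, so code = 105.
V_rec = 0 + 105·0.00644531 = 0.67675781 V.
V_in − V_rec = 0.00384219 V = 3.842 mV.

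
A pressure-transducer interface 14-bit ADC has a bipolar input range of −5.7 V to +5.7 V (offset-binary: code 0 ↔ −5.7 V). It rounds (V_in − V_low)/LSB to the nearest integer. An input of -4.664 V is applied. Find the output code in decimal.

With 16384 levels over 11.4 V, one step is 0.696 mV.
(V_in − V_low)/LSB = (-4.664 − (−5.7)) / 0.000695801 = 1488.932.
round(1488.932) = 1489.

code 1489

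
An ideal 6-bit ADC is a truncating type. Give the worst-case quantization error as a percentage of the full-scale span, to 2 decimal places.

Truncating → worst-case error = 1 LSB = V_FS/2^6, so 100/64 = 1.5625 % of full scale.

1.56 %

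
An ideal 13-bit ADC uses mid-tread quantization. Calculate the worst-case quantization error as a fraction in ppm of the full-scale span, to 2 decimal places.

61.04 ppm

Rounding → worst-case error = ½ LSB = V_FS/2^14, so 1e+06/16384 = 61.0352 ppm of full scale.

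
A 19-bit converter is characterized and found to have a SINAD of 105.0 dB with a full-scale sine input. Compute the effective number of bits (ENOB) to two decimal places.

ENOB = (SINAD − 1.76) / 6.02 = (105.0 − 1.76)/6.02 = 17.150.

17.15 bits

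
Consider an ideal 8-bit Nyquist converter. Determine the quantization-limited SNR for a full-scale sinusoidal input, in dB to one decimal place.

SNR ≈ 6.02·N + 1.76 dB = 6.02·8 + 1.76 = 49.92 dB.

49.9 dB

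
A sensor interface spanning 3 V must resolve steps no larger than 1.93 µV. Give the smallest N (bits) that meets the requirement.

21 bits

Number of steps required ≥ 3 V / 1.93 µV = 1554404.15.
Need 2^N ≥ 1554404.15; 2^20 = 1048576, 2^21 = 2097152.
Minimum N = 21.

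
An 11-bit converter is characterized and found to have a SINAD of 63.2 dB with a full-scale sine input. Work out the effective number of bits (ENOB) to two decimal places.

ENOB = (SINAD − 1.76) / 6.02 = (63.2 − 1.76)/6.02 = 10.206.

10.21 bits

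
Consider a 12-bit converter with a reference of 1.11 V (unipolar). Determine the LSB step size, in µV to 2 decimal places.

Full-scale span = 1.11 V.
LSB = 1.11 / 2^12 = 1.11 / 4096 = 0.000270996 V = 271.00 µV.

271.00 µV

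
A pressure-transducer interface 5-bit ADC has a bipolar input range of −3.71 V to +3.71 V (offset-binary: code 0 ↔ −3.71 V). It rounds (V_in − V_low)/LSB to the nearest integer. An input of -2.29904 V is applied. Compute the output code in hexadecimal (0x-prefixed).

code 0x6 (decimal 6)

With 32 levels over 7.42 V, one step is 231.875 mV.
(V_in − V_low)/LSB = (-2.29904 − (−3.71)) / 0.231875 = 6.085.
Round → code 6.
In hexadecimal (0x-prefixed): 0x6.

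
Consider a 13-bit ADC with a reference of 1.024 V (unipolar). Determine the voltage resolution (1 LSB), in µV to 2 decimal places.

125.00 µV

Full-scale span = 1.024 V.
LSB = 1.024 / 2^13 = 1.024 / 8192 = 0.000125 V = 125.00 µV.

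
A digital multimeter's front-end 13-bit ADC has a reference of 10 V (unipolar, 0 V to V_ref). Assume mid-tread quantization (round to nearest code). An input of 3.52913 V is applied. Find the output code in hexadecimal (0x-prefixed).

code 0xB4B (decimal 2891)

Full-scale span = 10 V; LSB = 10/2^13 = 1.221 mV.
Input sits at 2891.063 steps above V_low.
round(2891.063) = 2891.
In hexadecimal (0x-prefixed): 0xB4B.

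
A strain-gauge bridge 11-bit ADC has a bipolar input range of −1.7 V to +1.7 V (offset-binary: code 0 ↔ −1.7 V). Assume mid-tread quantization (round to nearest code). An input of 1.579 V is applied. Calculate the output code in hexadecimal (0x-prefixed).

With 2048 levels over 3.4 V, one step is 1.660 mV.
Input sits at 1975.115 steps above V_low.
round(1975.115) = 1975.
In hexadecimal (0x-prefixed): 0x7B7.

code 0x7B7 (decimal 1975)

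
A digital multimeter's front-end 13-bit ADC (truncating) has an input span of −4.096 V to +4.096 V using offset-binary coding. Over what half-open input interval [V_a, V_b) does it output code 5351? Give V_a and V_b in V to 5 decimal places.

LSB = 8.192/2^13 = 1.000 mV.
V_a = V_low + 5351·LSB = 1.255 V; V_b = V_low + 5352·LSB = 1.256 V.

[1.25500 V, 1.25600 V)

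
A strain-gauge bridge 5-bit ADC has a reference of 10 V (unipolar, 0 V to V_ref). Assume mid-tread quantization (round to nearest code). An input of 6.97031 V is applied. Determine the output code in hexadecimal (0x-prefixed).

With 32 levels over 10 V, one step is 312.500 mV.
Input sits at 22.305 steps above V_low.
Round → code 22.
In hexadecimal (0x-prefixed): 0x16.

code 0x16 (decimal 22)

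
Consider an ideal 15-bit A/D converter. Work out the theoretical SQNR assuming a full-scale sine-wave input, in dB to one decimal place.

92.1 dB

SNR ≈ 6.02·N + 1.76 dB = 6.02·15 + 1.76 = 92.06 dB.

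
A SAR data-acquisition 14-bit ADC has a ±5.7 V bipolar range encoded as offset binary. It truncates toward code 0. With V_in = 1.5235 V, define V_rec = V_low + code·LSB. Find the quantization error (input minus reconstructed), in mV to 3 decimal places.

0.392 mV

Step size: 11.4 V ÷ 2^14 = 0.696 mV.
(1.5235 − (−5.7))/0.000695801 = 10381.5635; ⌊·⌋ gives code 10381.
Reconstructed: 1.5231079 V.
V_in − V_rec = 0.00039209 V = 0.392 mV.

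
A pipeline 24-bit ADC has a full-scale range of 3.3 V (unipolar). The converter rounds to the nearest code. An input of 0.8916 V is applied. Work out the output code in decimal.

code 4532899

LSB = 3.3 V / 16777216 = 0.20 µV.
(V_in − V_low)/LSB = (0.8916 − 0) / 1.96695e-07 = 4532898.723.
Round → code 4532899.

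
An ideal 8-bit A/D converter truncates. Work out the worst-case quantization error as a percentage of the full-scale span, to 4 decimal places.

Truncating → worst-case error = 1 LSB = V_FS/2^8, so 100/256 = 0.390625 % of full scale.

0.3906 %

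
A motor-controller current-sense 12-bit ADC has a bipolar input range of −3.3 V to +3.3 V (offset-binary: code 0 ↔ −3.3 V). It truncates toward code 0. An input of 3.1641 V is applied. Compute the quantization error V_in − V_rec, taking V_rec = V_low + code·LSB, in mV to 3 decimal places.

1.063 mV

LSB = 6.6/2^12 = 1.611 mV.
(3.1641 − (−3.3))/0.00161133 = 4011.6596; ⌊·⌋ gives code 4011.
V_rec = (−3.3) + 4011·0.00161133 = 3.1630371 V.
Error = 3.1641 − 3.1630371 = 0.00106289 V = 1.063 mV.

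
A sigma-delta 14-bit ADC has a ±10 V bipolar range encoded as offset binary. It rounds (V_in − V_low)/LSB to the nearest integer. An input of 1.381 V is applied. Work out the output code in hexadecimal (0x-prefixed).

Full-scale span = 20 V; LSB = 20/2^14 = 1.221 mV.
(V_in − V_low)/LSB = (1.381 − (−10)) / 0.0012207 = 9323.315.
Round → code 9323.
In hexadecimal (0x-prefixed): 0x246B.

code 0x246B (decimal 9323)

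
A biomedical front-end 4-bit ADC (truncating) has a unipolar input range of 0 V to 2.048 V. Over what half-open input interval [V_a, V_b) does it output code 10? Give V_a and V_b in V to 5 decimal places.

[1.28000 V, 1.40800 V)

LSB = 2.048/2^4 = 128.000 mV.
V_a = V_low + 10·LSB = 1.28 V; V_b = V_low + 11·LSB = 1.408 V.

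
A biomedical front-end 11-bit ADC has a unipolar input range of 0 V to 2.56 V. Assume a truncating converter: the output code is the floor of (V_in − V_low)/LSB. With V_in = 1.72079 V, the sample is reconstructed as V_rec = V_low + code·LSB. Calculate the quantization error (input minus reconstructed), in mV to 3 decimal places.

Step size: 2.56 V ÷ 2^11 = 1.250 mV.
(1.72079 − 0)/0.00125 = 1376.6320; ⌊·⌋ gives code 1376.
Code 1376 maps back to 0 + 1376×0.00125 V = 1.72 V.
Difference: 0.00079 V → 0.790 mV.

0.790 mV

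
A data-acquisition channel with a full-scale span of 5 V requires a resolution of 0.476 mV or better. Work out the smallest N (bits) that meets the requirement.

Number of steps required ≥ 5 V / 0.476 mV = 10504.20.
Need 2^N ≥ 10504.20; 2^13 = 8192, 2^14 = 16384.
Minimum N = 14.

14 bits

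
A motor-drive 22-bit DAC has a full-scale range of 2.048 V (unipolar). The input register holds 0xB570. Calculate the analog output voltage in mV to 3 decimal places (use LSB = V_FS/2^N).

LSB = 2.048 V / 2^22 = 0.49 µV.
Code 0xB570 = 46448 decimal.
V_out = 0 + 46448 × 4.88281e-07 V = 0.0226797 V.
= 22.680 mV.

22.680 mV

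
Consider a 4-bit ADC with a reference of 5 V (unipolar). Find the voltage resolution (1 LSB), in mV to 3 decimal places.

312.500 mV

Full-scale span = 5 V.
LSB = 5 / 2^4 = 5 / 16 = 0.3125 V = 312.500 mV.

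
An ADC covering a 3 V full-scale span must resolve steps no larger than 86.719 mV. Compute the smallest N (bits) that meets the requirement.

Number of steps required ≥ 3 V / 86.719 mV = 34.59.
Need 2^N ≥ 34.59; 2^5 = 32, 2^6 = 64.
Minimum N = 6.

6 bits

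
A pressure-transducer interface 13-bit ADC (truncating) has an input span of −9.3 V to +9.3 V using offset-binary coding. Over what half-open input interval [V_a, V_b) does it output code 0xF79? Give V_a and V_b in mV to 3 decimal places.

[-306.519 mV, -304.248 mV)

LSB = 18.6/2^13 = 2.271 mV.
Code 0xF79 = 3961 decimal.
V_a = V_low + 3961·LSB = -0.306519 V; V_b = V_low + 3962·LSB = -0.304248 V.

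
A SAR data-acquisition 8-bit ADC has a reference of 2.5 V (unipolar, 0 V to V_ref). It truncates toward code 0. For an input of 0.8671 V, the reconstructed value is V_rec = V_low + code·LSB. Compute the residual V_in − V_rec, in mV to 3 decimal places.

7.725 mV

LSB = 2.5/2^8 = 9.766 mV.
(V_in − V_low)/LSB = (0.8671 − 0)/0.00976562 = 88.7910 → code 88 (floor).
Reconstructed: 0.859375 V.
Difference: 0.007725 V → 7.725 mV.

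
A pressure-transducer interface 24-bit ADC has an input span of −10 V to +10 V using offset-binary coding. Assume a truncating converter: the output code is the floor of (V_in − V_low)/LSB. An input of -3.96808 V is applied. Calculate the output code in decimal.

code 5059941

Full-scale span = 20 V; LSB = 20/2^24 = 1.19 µV.
(-3.96808 − (−10)) / 1.19209e-06 = 5059941.237 LSBs.
Floor → code 5059941.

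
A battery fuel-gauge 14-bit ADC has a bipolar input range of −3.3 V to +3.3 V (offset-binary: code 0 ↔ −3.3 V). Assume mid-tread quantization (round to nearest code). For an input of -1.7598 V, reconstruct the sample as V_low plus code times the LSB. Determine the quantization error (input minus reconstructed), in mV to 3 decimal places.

0.173 mV

LSB = 6.6/2^14 = 402.83 µV.
(V_in − V_low)/LSB = (-1.7598 − (−3.3))/0.000402832 = 3823.4298 → code 3823 (round).
V_rec = (−3.3) + 3823·0.000402832 = -1.7599731 V.
Error = -1.7598 − (−1.7599731) = 0.000173145 V = 0.173 mV.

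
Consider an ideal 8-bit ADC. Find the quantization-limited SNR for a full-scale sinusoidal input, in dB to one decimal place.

SNR ≈ 6.02·N + 1.76 dB = 6.02·8 + 1.76 = 49.92 dB.

49.9 dB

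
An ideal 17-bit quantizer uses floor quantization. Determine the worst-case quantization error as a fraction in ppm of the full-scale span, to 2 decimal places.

Truncating → worst-case error = 1 LSB = V_FS/2^17, so 1e+06/131072 = 7.62939 ppm of full scale.

7.63 ppm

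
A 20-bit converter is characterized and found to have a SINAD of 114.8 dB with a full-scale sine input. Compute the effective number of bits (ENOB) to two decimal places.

ENOB = (SINAD − 1.76) / 6.02 = (114.8 − 1.76)/6.02 = 18.777.

18.78 bits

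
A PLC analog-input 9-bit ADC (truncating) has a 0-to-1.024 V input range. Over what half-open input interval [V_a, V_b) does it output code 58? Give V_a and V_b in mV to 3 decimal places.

LSB = 1.024/2^9 = 2.000 mV.
V_a = V_low + 58·LSB = 0.116 V; V_b = V_low + 59·LSB = 0.118 V.

[116.000 mV, 118.000 mV)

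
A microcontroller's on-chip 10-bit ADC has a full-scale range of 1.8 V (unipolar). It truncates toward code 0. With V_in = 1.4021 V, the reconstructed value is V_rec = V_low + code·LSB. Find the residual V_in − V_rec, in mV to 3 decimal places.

Step size: 1.8 V ÷ 2^10 = 1.758 mV.
Scaled input = 797.6391 LSBs, so code = 797.
Code 797 maps back to 0 + 797×0.00175781 V = 1.4009766 V.
V_in − V_rec = 0.00112344 V = 1.123 mV.

1.123 mV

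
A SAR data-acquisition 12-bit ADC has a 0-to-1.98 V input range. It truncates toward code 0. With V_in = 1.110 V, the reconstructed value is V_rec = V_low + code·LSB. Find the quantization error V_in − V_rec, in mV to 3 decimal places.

0.117 mV

One LSB is 1.98 V / 4096 = 483.40 µV.
(V_in − V_low)/LSB = (1.110 − 0)/0.000483398 = 2296.2424 → code 2296 (floor).
V_rec = 0 + 2296·0.000483398 = 1.1098828 V.
V_in − V_rec = 0.000117187 V = 0.117 mV.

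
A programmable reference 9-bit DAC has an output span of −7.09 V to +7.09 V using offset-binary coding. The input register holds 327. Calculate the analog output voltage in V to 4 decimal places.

LSB = 14.18 V / 2^9 = 27.695 mV.
V_out = (−7.09) + 327 × 0.0276953 V = 1.96637 V.

1.9664 V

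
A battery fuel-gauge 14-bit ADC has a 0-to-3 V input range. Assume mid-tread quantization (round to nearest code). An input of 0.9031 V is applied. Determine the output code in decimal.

With 16384 levels over 3 V, one step is 183.11 µV.
(0.9031 − 0) / 0.000183105 = 4932.130 LSBs.
So the output code is 4932.

code 4932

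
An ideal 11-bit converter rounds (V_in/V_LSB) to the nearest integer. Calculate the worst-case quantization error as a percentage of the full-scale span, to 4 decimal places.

Rounding → worst-case error = ½ LSB = V_FS/2^12, so 100/4096 = 0.0244141 % of full scale.

0.0244 %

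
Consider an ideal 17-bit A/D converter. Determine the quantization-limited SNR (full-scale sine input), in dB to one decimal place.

SNR ≈ 6.02·N + 1.76 dB = 6.02·17 + 1.76 = 104.10 dB.

104.1 dB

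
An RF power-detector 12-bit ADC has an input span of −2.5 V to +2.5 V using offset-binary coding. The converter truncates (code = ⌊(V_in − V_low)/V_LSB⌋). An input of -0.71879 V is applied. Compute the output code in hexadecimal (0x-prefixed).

LSB = 5 V / 4096 = 1.221 mV.
(-0.71879 − (−2.5)) / 0.0012207 = 1459.167 LSBs.
Floor → code 1459.
In hexadecimal (0x-prefixed): 0x5B3.

code 0x5B3 (decimal 1459)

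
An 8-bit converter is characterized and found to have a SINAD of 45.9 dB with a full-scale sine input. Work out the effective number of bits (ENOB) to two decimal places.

ENOB = (SINAD − 1.76) / 6.02 = (45.9 − 1.76)/6.02 = 7.332.

7.33 bits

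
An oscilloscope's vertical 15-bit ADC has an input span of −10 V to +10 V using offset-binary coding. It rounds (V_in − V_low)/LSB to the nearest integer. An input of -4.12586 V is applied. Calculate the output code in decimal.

With 32768 levels over 20 V, one step is 0.610 mV.
(-4.12586 − (−10)) / 0.000610352 = 9624.191 LSBs.
round(9624.191) = 9624.

code 9624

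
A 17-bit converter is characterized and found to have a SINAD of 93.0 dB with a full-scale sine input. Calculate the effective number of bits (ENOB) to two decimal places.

ENOB = (SINAD − 1.76) / 6.02 = (93.0 − 1.76)/6.02 = 15.156.

15.16 bits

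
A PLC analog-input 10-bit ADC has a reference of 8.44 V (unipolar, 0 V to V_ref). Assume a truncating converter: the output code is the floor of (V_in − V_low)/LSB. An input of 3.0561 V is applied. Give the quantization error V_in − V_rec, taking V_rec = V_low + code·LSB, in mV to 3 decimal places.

Step size: 8.44 V ÷ 2^10 = 8.242 mV.
(V_in − V_low)/LSB = (3.0561 − 0)/0.00824219 = 370.7875 → code 370 (floor).
Code 370 maps back to 0 + 370×0.00824219 V = 3.0496094 V.
Difference: 0.00649062 V → 6.491 mV.

6.491 mV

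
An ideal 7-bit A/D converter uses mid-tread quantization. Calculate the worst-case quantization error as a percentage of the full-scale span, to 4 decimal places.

Rounding → worst-case error = ½ LSB = V_FS/2^8, so 100/256 = 0.390625 % of full scale.

0.3906 %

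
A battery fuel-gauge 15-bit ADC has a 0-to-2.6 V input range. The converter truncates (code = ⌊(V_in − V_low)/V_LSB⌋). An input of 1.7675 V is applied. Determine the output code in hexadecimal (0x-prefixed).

code 0x5703 (decimal 22275)

Full-scale span = 2.6 V; LSB = 2.6/2^15 = 79.35 µV.
Input sits at 22275.938 steps above V_low.
⌊·⌋(22275.938) = 22275.
In hexadecimal (0x-prefixed): 0x5703.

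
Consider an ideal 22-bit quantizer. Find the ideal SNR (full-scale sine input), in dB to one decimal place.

SNR ≈ 6.02·N + 1.76 dB = 6.02·22 + 1.76 = 134.20 dB.

134.2 dB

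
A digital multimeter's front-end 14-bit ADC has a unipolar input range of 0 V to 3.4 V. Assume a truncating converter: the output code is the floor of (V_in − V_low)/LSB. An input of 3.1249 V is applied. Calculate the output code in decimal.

Full-scale span = 3.4 V; LSB = 3.4/2^14 = 207.52 µV.
(V_in − V_low)/LSB = (3.1249 − 0) / 0.00020752 = 15058.342.
Floor → code 15058.

code 15058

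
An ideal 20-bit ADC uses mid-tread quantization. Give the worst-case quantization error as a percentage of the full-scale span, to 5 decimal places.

0.00005 %

Rounding → worst-case error = ½ LSB = V_FS/2^21, so 100/2097152 = 4.76837e-05 % of full scale.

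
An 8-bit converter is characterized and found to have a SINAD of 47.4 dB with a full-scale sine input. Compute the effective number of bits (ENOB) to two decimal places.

ENOB = (SINAD − 1.76) / 6.02 = (47.4 − 1.76)/6.02 = 7.581.

7.58 bits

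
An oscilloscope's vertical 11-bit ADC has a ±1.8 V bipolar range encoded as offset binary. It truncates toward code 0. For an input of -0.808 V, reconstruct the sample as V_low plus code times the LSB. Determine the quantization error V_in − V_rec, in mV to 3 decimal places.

0.594 mV

LSB = 3.6/2^11 = 1.758 mV.
(-0.808 − (−1.8))/0.00175781 = 564.3378; ⌊·⌋ gives code 564.
V_rec = (−1.8) + 564·0.00175781 = -0.80859375 V.
Error = -0.808 − (−0.80859375) = 0.00059375 V = 0.594 mV.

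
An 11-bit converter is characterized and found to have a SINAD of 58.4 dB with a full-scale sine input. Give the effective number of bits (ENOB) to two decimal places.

9.41 bits

ENOB = (SINAD − 1.76) / 6.02 = (58.4 − 1.76)/6.02 = 9.409.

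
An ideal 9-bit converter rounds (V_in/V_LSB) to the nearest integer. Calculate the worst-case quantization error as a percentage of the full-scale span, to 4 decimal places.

Rounding → worst-case error = ½ LSB = V_FS/2^10, so 100/1024 = 0.0976562 % of full scale.

0.0977 %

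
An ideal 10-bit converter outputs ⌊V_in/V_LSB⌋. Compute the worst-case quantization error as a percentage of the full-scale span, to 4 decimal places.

Truncating → worst-case error = 1 LSB = V_FS/2^10, so 100/1024 = 0.0976562 % of full scale.

0.0977 %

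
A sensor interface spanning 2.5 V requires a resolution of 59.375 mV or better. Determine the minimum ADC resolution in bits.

Number of steps required ≥ 2.5 V / 59.375 mV = 42.11.
Need 2^N ≥ 42.11; 2^5 = 32, 2^6 = 64.
Minimum N = 6.

6 bits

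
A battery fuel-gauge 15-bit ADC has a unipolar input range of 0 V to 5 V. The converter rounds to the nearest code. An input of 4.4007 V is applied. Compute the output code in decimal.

code 28840

With 32768 levels over 5 V, one step is 152.59 µV.
Input sits at 28840.428 steps above V_low.
So the output code is 28840.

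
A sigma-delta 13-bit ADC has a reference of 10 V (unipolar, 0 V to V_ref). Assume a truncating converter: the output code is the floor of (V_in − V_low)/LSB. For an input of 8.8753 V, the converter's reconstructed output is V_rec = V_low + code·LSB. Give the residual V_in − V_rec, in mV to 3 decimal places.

0.788 mV

LSB = 10/2^13 = 1.221 mV.
(V_in − V_low)/LSB = (8.8753 − 0)/0.0012207 = 7270.6458 → code 7270 (floor).
Reconstructed: 8.8745117 V.
V_in − V_rec = 0.000788281 V = 0.788 mV.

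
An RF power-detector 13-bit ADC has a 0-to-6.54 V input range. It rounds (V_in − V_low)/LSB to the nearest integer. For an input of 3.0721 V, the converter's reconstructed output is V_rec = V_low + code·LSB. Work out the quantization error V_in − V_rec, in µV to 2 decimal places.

88.28 µV

One LSB is 6.54 V / 8192 = 0.798 mV.
Scaled input = 3848.1106 LSBs, so code = 3848.
V_rec = 0 + 3848·0.00079834 = 3.0720117 V.
Error = 3.0721 − 3.0720117 = 8.82812e-05 V = 88.28 µV.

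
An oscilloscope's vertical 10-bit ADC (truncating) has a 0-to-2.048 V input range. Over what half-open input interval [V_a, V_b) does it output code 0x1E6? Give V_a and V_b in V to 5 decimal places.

LSB = 2.048/2^10 = 2.000 mV.
Code 0x1E6 = 486 decimal.
V_a = V_low + 486·LSB = 0.972 V; V_b = V_low + 487·LSB = 0.974 V.

[0.97200 V, 0.97400 V)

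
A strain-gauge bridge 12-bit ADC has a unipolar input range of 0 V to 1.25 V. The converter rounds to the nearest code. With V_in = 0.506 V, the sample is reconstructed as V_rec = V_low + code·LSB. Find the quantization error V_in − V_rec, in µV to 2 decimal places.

18.55 µV

One LSB is 1.25 V / 4096 = 305.18 µV.
(V_in − V_low)/LSB = (0.506 − 0)/0.000305176 = 1658.0608 → code 1658 (round).
V_rec = 0 + 1658·0.000305176 = 0.50598145 V.
Error = 0.506 − 0.50598145 = 1.85547e-05 V = 18.55 µV.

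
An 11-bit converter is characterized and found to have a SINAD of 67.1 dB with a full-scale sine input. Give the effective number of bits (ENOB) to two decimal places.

ENOB = (SINAD − 1.76) / 6.02 = (67.1 − 1.76)/6.02 = 10.854.

10.85 bits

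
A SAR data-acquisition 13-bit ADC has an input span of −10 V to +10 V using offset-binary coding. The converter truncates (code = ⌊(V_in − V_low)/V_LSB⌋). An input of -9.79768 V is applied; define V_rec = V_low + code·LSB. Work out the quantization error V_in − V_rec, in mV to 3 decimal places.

2.125 mV

One LSB is 20 V / 8192 = 2.441 mV.
Scaled input = 82.8703 LSBs, so code = 82.
V_rec = (−10) + 82·0.00244141 = -9.7998047 V.
Error = -9.79768 − (−9.7998047) = 0.00212469 V = 2.125 mV.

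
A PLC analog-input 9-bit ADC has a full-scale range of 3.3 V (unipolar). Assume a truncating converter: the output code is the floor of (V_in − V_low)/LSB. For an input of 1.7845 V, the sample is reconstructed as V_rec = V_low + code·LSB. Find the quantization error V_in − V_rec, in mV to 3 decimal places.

5.594 mV

Step size: 3.3 V ÷ 2^9 = 6.445 mV.
Scaled input = 276.8679 LSBs, so code = 276.
Reconstructed: 1.7789062 V.
V_in − V_rec = 0.00559375 V = 5.594 mV.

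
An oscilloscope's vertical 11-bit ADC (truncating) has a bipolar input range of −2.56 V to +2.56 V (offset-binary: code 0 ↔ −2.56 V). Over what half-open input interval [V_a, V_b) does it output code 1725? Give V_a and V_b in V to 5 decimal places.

[1.75250 V, 1.75500 V)

LSB = 5.12/2^11 = 2.500 mV.
V_a = V_low + 1725·LSB = 1.7525 V; V_b = V_low + 1726·LSB = 1.755 V.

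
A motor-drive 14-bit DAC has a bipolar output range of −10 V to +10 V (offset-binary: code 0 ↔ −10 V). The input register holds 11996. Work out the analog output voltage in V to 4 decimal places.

LSB = 20 V / 2^14 = 1.221 mV.
V_out = (−10) + 11996 × 0.0012207 V = 4.64355 V.

4.6436 V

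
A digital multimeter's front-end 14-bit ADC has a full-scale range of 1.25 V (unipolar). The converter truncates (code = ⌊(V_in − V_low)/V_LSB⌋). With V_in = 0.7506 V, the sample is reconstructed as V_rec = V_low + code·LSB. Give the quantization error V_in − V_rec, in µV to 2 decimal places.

LSB = 1.25/2^14 = 76.29 µV.
(0.7506 − 0)/7.62939e-05 = 9838.2643; ⌊·⌋ gives code 9838.
V_rec = 0 + 9838·7.62939e-05 = 0.75057983 V.
Difference: 2.0166e-05 V → 20.17 µV.

20.17 µV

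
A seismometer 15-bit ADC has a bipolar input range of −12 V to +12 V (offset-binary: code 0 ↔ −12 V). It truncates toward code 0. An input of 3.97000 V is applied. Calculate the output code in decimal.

code 21804

With 32768 levels over 24 V, one step is 0.732 mV.
(3.97000 − (−12)) / 0.000732422 = 21804.373 LSBs.
Floor → code 21804.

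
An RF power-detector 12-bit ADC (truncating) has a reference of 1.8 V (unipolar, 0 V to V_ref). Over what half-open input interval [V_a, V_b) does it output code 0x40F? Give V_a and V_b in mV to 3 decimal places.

[456.592 mV, 457.031 mV)

LSB = 1.8/2^12 = 439.45 µV.
Code 0x40F = 1039 decimal.
V_a = V_low + 1039·LSB = 0.456592 V; V_b = V_low + 1040·LSB = 0.457031 V.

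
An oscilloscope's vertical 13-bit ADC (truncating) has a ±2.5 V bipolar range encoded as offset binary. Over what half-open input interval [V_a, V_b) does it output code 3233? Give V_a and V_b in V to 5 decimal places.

LSB = 5/2^13 = 0.610 mV.
V_a = V_low + 3233·LSB = -0.526733 V; V_b = V_low + 3234·LSB = -0.526123 V.

[-0.52673 V, -0.52612 V)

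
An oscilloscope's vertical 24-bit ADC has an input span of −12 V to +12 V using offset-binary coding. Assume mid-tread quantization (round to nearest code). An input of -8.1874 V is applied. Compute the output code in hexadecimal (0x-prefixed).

code 0x28AAF1 (decimal 2665201)

With 16777216 levels over 24 V, one step is 1.43 µV.
(V_in − V_low)/LSB = (-8.1874 − (−12)) / 1.43051e-06 = 2665200.572.
round(2665200.572) = 2665201.
In hexadecimal (0x-prefixed): 0x28AAF1.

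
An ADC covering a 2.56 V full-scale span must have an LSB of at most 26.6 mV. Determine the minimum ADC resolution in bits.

Number of steps required ≥ 2.56 V / 26.6 mV = 96.24.
Need 2^N ≥ 96.24; 2^6 = 64, 2^7 = 128.
Minimum N = 7.

7 bits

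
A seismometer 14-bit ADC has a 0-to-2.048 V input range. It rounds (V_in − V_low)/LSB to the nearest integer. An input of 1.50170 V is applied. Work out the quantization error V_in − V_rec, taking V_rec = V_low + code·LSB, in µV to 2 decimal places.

-50.00 µV

LSB = 2.048/2^14 = 125.00 µV.
Scaled input = 12013.6000 LSBs, so code = 12014.
Code 12014 maps back to 0 + 12014×0.000125 V = 1.50175 V.
V_in − V_rec = -5e-05 V = -50.00 µV.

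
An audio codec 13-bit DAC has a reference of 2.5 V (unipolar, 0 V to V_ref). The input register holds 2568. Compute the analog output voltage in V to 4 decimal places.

0.7837 V

LSB = 2.5 V / 2^13 = 305.18 µV.
V_out = 0 + 2568 × 0.000305176 V = 0.783691 V.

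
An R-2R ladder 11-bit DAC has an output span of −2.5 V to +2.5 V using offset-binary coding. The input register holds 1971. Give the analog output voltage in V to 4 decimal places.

LSB = 5 V / 2^11 = 2.441 mV.
V_out = (−2.5) + 1971 × 0.00244141 V = 2.31201 V.

2.3120 V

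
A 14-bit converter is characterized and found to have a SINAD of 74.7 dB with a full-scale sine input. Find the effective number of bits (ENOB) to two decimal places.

ENOB = (SINAD − 1.76) / 6.02 = (74.7 − 1.76)/6.02 = 12.116.

12.12 bits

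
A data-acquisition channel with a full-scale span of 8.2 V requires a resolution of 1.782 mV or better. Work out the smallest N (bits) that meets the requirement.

13 bits

Number of steps required ≥ 8.2 V / 1.782 mV = 4601.57.
Need 2^N ≥ 4601.57; 2^12 = 4096, 2^13 = 8192.
Minimum N = 13.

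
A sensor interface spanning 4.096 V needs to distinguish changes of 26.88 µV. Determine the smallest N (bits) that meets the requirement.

18 bits

Number of steps required ≥ 4.096 V / 26.88 µV = 152380.95.
Need 2^N ≥ 152380.95; 2^17 = 131072, 2^18 = 262144.
Minimum N = 18.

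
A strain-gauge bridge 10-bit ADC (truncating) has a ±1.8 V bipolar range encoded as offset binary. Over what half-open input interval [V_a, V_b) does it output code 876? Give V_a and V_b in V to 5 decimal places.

LSB = 3.6/2^10 = 3.516 mV.
V_a = V_low + 876·LSB = 1.27969 V; V_b = V_low + 877·LSB = 1.2832 V.

[1.27969 V, 1.28320 V)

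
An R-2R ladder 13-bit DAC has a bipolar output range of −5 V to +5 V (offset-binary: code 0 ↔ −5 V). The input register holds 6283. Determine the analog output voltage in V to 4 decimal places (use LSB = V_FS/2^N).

LSB = 10 V / 2^13 = 1.221 mV.
V_out = (−5) + 6283 × 0.0012207 V = 2.66968 V.

2.6697 V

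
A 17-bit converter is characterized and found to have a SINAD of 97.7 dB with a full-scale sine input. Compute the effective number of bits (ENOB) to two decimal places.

15.94 bits

ENOB = (SINAD − 1.76) / 6.02 = (97.7 − 1.76)/6.02 = 15.937.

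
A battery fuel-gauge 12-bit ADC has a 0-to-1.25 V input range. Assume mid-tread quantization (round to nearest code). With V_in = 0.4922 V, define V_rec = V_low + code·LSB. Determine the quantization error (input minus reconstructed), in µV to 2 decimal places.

-48.54 µV

LSB = 1.25/2^12 = 305.18 µV.
Scaled input = 1612.8410 LSBs, so code = 1613.
Reconstructed: 0.49224854 V.
Difference: -4.85352e-05 V → -48.54 µV.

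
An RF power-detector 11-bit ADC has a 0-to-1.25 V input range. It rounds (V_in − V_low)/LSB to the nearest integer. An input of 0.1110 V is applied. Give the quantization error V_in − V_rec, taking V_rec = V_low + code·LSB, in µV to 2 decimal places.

-83.98 µV

LSB = 1.25/2^11 = 0.610 mV.
Scaled input = 181.8624 LSBs, so code = 182.
V_rec = 0 + 182·0.000610352 = 0.11108398 V.
V_in − V_rec = -8.39844e-05 V = -83.98 µV.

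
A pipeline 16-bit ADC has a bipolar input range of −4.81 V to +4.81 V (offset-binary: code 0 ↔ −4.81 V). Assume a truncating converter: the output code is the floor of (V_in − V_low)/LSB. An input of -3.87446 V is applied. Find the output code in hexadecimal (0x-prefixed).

code 0x18E5 (decimal 6373)

Full-scale span = 9.62 V; LSB = 9.62/2^16 = 146.79 µV.
(V_in − V_low)/LSB = (-3.87446 − (−4.81)) / 0.00014679 = 6373.342.
⌊·⌋(6373.342) = 6373.
In hexadecimal (0x-prefixed): 0x18E5.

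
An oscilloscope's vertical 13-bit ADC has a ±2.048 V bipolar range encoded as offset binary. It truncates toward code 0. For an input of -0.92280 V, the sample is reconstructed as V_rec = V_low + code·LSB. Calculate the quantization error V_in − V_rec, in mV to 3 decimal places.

One LSB is 4.096 V / 8192 = 0.500 mV.
(V_in − V_low)/LSB = (-0.92280 − (−2.048))/0.0005 = 2250.4000 → code 2250 (floor).
Reconstructed: -0.923 V.
Error = -0.92280 − (−0.923) = 0.0002 V = 0.200 mV.

0.200 mV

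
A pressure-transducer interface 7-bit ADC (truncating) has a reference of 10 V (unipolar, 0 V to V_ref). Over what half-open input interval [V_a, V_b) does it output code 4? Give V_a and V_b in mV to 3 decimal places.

[312.500 mV, 390.625 mV)

LSB = 10/2^7 = 78.125 mV.
V_a = V_low + 4·LSB = 0.3125 V; V_b = V_low + 5·LSB = 0.390625 V.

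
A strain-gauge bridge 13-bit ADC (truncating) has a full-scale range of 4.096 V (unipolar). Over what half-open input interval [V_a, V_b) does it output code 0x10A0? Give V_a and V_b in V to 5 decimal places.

LSB = 4.096/2^13 = 0.500 mV.
Code 0x10A0 = 4256 decimal.
V_a = V_low + 4256·LSB = 2.128 V; V_b = V_low + 4257·LSB = 2.1285 V.

[2.12800 V, 2.12850 V)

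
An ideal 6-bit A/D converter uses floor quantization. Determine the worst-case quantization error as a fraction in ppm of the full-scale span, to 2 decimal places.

15625.00 ppm

Truncating → worst-case error = 1 LSB = V_FS/2^6, so 1e+06/64 = 15625 ppm of full scale.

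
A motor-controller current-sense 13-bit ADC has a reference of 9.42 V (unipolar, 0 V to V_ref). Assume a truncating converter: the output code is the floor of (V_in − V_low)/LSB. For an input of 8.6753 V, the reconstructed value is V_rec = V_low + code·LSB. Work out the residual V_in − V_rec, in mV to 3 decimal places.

LSB = 9.42/2^13 = 1.150 mV.
(V_in − V_low)/LSB = (8.6753 − 0)/0.0011499 = 7544.3798 → code 7544 (floor).
V_rec = 0 + 7544·0.0011499 = 8.6748633 V.
Difference: 0.000436719 V → 0.437 mV.

0.437 mV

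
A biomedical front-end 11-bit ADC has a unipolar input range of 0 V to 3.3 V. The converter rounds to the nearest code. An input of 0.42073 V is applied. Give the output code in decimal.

Full-scale span = 3.3 V; LSB = 3.3/2^11 = 1.611 mV.
(0.42073 − 0) / 0.00161133 = 261.108 LSBs.
So the output code is 261.

code 261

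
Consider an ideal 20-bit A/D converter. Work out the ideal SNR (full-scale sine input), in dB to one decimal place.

SNR ≈ 6.02·N + 1.76 dB = 6.02·20 + 1.76 = 122.16 dB.

122.2 dB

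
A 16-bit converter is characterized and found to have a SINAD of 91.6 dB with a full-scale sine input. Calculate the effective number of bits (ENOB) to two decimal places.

14.92 bits

ENOB = (SINAD − 1.76) / 6.02 = (91.6 − 1.76)/6.02 = 14.924.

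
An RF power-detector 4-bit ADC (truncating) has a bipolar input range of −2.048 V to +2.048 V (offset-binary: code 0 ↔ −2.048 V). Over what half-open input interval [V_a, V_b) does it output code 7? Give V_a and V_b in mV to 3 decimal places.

LSB = 4.096/2^4 = 256.000 mV.
V_a = V_low + 7·LSB = -0.256 V; V_b = V_low + 8·LSB = 0 V.

[-256.000 mV, 0.000 mV)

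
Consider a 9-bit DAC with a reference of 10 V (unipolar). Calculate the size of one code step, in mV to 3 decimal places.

19.531 mV

Full-scale span = 10 V.
LSB = 10 / 2^9 = 10 / 512 = 0.0195312 V = 19.531 mV.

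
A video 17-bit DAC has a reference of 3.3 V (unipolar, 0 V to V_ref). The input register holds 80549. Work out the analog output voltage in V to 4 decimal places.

LSB = 3.3 V / 2^17 = 25.18 µV.
V_out = 0 + 80549 × 2.5177e-05 V = 2.02798 V.

2.0280 V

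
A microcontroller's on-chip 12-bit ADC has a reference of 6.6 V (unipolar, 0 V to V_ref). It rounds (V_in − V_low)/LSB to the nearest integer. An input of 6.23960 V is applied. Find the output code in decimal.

Full-scale span = 6.6 V; LSB = 6.6/2^12 = 1.611 mV.
Input sits at 3872.334 steps above V_low.
So the output code is 3872.

code 3872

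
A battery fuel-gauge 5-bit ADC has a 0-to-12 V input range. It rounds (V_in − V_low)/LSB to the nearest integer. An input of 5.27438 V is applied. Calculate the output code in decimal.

code 14

Full-scale span = 12 V; LSB = 12/2^5 = 375.000 mV.
(5.27438 − 0) / 0.375 = 14.065 LSBs.
So the output code is 14.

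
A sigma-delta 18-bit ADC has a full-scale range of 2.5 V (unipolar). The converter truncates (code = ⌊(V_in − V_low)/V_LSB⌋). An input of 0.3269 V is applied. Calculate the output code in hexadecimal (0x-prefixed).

code 0x85E5 (decimal 34277)

With 262144 levels over 2.5 V, one step is 9.54 µV.
Input sits at 34277.949 steps above V_low.
Floor → code 34277.
In hexadecimal (0x-prefixed): 0x85E5.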